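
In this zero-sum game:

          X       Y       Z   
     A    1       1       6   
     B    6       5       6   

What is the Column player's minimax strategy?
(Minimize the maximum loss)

Column should play Y, value = 5

Work:
Column player minimizes Row's maximum payoff:
Column X: max payoff to Row = 6
Column Y: max payoff to Row = 5
Column Z: max payoff to Row = 6
Minimum is 5, achieved by column Y.
Minimax strategy: Y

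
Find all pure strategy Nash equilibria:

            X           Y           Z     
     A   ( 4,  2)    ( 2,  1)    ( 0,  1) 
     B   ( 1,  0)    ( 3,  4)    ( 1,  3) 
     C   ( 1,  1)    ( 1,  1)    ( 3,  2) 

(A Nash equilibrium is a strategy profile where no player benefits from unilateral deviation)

Nash equilibrium: (A, X), (B, Y), (C, Z)

Work:
Best responses:
  P1 vs X: payoffs [4, 1, 1] → best response A (payoff 4)
  P1 vs Y: payoffs [2, 3, 1] → best response B (payoff 3)
  P1 vs Z: payoffs [0, 1, 3] → best response C (payoff 3)
  P2 vs A: payoffs [2, 1, 1] → best response X (payoff 2)
  P2 vs B: payoffs [0, 4, 3] → best response Y (payoff 4)
  P2 vs C: payoffs [1, 1, 2] → best response Z (payoff 2)
Mutual best responses: (A,X), (B,Y), (C,Z) → Nash equilibria.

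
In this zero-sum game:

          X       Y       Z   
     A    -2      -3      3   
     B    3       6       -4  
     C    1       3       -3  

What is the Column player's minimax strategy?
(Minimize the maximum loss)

Column should play X or Z (all achieve the minimum), value = 3

Work:
Column player minimizes Row's maximum payoff:
Column X: max payoff to Row = 3
Column Y: max payoff to Row = 6
Column Z: max payoff to Row = 3
Minimum is 3, achieved by columns X, Z (tied).
Each of X or Z is a minimax strategy.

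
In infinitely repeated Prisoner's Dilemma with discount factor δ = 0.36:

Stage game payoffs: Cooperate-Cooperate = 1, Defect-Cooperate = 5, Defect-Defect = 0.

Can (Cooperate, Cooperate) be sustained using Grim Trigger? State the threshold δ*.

δ* = 0.8; since δ = 0.36 < 0.8, cooperation cannot be sustained

Work:
For Grim Trigger:
Cooperate forever: 1/(1-δ)
Defect then punished: 5 + 0·δ/(1-δ)
Need: 1/(1-δ) ≥ 5 + 0·δ/(1-δ)
Solving: δ ≥ (T-R)/(T-P) = (5-1)/(5-0) = 0.8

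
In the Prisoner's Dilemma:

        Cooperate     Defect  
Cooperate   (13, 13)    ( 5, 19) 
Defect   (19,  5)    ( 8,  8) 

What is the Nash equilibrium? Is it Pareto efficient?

(Defect, Defect) is NE; not Pareto efficient

Work:
Defect dominates Cooperate for both players:
If P2 cooperates: Defect (19) > Cooperate (13)
If P2 defects: Defect (8) > Cooperate (5)
NE: (Defect, Defect) with payoff (8, 8)
But (Cooperate, Cooperate) = (13, 13) Pareto dominates (8, 8)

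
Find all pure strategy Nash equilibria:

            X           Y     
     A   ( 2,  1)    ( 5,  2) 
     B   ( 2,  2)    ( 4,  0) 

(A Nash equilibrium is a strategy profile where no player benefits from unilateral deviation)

Nash equilibrium: (A, Y), (B, X)

Work:
Best responses:
  P1 vs X: payoffs [2, 2] → best response A/B (payoff 2)
  P1 vs Y: payoffs [5, 4] → best response A (payoff 5)
  P2 vs A: payoffs [1, 2] → best response Y (payoff 2)
  P2 vs B: payoffs [2, 0] → best response X (payoff 2)
Mutual best responses: (A,Y), (B,X) → Nash equilibria.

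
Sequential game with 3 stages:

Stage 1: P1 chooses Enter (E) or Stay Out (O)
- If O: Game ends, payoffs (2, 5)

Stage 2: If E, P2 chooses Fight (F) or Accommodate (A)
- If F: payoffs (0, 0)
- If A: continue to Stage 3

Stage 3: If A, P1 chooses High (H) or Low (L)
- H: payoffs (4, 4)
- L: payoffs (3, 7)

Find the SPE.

SPE: (E, A, H); Outcome (4, 4)

Work:
Stage 3: P1 chooses H (4 vs 3)
Stage 2: P2: F->0, A->4 (anticipating H). Choose A
Stage 1: P1: O->2, E->4 (anticipating A, H). Choose E
SPE path: E -> A -> H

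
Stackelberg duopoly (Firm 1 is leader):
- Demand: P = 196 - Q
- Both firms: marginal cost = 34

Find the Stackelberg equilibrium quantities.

q₁* (leader) = 81.0, q₂* (follower) = 40.5

Work:
Follower's reaction: q₂ = (a - c - q₁)/2
Leader substitutes: π₁ = q₁·(a - q₁ - (a-c-q₁)/2 - c)
FOC: q₁* = (196 - 34)/2 = 81.00
Then: q₂* = (196 - 34 - 81.0)/2 = 40.50
Leader has first-mover advantage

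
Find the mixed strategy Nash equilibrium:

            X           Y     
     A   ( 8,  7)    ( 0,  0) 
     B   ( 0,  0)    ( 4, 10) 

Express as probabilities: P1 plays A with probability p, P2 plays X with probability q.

p = 0.5882, q = 0.3333

Work:
Find probabilities that make opponent indifferent:
P2 chooses q to make P1 indifferent between A and B
P1 chooses p to make P2 indifferent between X and Y
Mixed NE: P1 plays (A: 0.5882, B: 0.4118), P2 plays (X: 0.3333, Y: 0.6667)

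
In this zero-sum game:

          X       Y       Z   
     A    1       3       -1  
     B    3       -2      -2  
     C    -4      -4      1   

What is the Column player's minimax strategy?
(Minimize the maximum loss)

Column should play Z, value = 1

Work:
Column player minimizes Row's maximum payoff:
Column X: max payoff to Row = 3
Column Y: max payoff to Row = 3
Column Z: max payoff to Row = 1
Minimum is 1, achieved by column Z.
Minimax strategy: Z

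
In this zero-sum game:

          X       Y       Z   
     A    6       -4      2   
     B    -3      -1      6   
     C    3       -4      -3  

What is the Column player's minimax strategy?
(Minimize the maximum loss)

Column should play Y, value = -1

Work:
Column player minimizes Row's maximum payoff:
Column X: max payoff to Row = 6
Column Y: max payoff to Row = -1
Column Z: max payoff to Row = 6
Minimum is -1, achieved by column Y.
Minimax strategy: Y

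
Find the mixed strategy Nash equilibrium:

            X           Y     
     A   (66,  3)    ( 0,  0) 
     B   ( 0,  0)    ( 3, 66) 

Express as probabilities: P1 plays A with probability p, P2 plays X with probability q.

p = 0.9565, q = 0.0435

Work:
Find probabilities that make opponent indifferent:
P2 chooses q to make P1 indifferent between A and B
P1 chooses p to make P2 indifferent between X and Y
Mixed NE: P1 plays (A: 0.9565, B: 0.0435), P2 plays (X: 0.0435, Y: 0.9565)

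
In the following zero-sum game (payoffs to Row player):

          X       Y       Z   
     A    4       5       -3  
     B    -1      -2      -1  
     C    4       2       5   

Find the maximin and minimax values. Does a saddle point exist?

Maximin = 2, Minimax = 4, Saddle: False

Work:
Row minimums: [-3, -2, 2] → maximin = 2
Column maximums: [4, 5, 5] → minimax = 4
No saddle point (maximin ≠ minimax). Mixed strategy needed.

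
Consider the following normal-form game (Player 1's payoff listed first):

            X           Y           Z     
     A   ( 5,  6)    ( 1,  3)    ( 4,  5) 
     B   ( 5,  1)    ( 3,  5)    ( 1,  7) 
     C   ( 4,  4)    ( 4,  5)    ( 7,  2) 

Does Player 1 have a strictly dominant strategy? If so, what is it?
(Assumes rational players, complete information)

No strictly dominant strategy exists for Player 1

Work:
A strategy strictly dominates another if it gives a strictly higher payoff against every opponent action. Compare each pair of P1's strategies column-by-column:
  A vs B: [5 vs 5, 1 vs 3, 4 vs 1] → A does not strictly dominate B (column X: 5 ≤ 5)
  A vs C: [5 vs 4, 1 vs 4, 4 vs 7] → A does not strictly dominate C (column Y: 1 ≤ 4)
  B vs A: [5 vs 5, 3 vs 1, 1 vs 4] → B does not strictly dominate A (column X: 5 ≤ 5)
  B vs C: [5 vs 4, 3 vs 4, 1 vs 7] → B does not strictly dominate C (column Y: 3 ≤ 4)
  C vs A: [4 vs 5, 4 vs 1, 7 vs 4] → C does not strictly dominate A (column X: 4 ≤ 5)
  C vs B: [4 vs 5, 4 vs 3, 7 vs 1] → C does not strictly dominate B (column X: 4 ≤ 5)
No single strategy strictly dominates all others → no strictly dominant strategy.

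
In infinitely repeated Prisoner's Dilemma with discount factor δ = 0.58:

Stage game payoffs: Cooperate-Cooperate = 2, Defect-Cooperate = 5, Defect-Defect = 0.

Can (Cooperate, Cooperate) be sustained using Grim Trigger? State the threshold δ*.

δ* = 0.6; since δ = 0.58 < 0.6, cooperation cannot be sustained

Work:
For Grim Trigger:
Cooperate forever: 2/(1-δ)
Defect then punished: 5 + 0·δ/(1-δ)
Need: 2/(1-δ) ≥ 5 + 0·δ/(1-δ)
Solving: δ ≥ (T-R)/(T-P) = (5-2)/(5-0) = 0.6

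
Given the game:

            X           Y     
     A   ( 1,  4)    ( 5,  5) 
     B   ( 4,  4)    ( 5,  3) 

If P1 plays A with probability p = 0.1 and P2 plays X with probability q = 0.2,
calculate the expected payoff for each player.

E[P1] = 4.74, E[P2] = 3.36

Work:
E[P1] = p·q·π₁(A,X) + p·(1-q)·π₁(A,Y) + (1-p)·q·π₁(B,X) + (1-p)·(1-q)·π₁(B,Y)
= 0.1·0.2·1 + 0.1·0.8·5 + 0.9·0.2·4 + 0.9·0.8·5
= 4.74

E[P2] = 3.36 (similar calculation)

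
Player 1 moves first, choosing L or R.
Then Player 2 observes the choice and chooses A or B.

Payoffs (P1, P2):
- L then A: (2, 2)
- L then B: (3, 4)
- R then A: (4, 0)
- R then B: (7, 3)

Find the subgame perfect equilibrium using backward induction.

P1 plays R, P2 plays B after L and B after R; Payoff (7, 3)

Work:
Backward induction:
After L: P2 chooses B → P1 gets 3
After R: P2 chooses B → P1 gets 7
P1 chooses R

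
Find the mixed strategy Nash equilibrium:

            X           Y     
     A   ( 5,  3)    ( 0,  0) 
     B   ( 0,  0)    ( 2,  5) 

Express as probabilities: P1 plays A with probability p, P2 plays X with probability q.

p = 0.625, q = 0.2857

Work:
Find probabilities that make opponent indifferent:
P2 chooses q to make P1 indifferent between A and B
P1 chooses p to make P2 indifferent between X and Y
Mixed NE: P1 plays (A: 0.625, B: 0.375), P2 plays (X: 0.2857, Y: 0.7143)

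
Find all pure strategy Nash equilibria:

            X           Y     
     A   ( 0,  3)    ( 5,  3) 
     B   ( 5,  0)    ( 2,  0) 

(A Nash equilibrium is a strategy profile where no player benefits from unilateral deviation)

Nash equilibrium: (A, Y), (B, X)

Work:
Best responses:
  P1 vs X: payoffs [0, 5] → best response B (payoff 5)
  P1 vs Y: payoffs [5, 2] → best response A (payoff 5)
  P2 vs A: payoffs [3, 3] → best response X/Y (payoff 3)
  P2 vs B: payoffs [0, 0] → best response X/Y (payoff 0)
Mutual best responses: (A,Y), (B,X) → Nash equilibria.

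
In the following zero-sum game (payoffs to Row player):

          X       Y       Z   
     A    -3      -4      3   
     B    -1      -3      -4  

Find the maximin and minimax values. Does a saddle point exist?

Maximin = -4, Minimax = -3, Saddle: False

Work:
Row minimums: [-4, -4] → maximin = -4
Column maximums: [-1, -3, 3] → minimax = -3
No saddle point (maximin ≠ minimax). Mixed strategy needed.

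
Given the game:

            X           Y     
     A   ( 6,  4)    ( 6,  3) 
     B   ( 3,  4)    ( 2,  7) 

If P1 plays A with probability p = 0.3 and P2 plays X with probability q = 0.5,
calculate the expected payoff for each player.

E[P1] = 3.55, E[P2] = 4.9

Work:
E[P1] = p·q·π₁(A,X) + p·(1-q)·π₁(A,Y) + (1-p)·q·π₁(B,X) + (1-p)·(1-q)·π₁(B,Y)
= 0.3·0.5·6 + 0.3·0.5·6 + 0.7·0.5·3 + 0.7·0.5·2
= 3.55

E[P2] = 4.9 (similar calculation)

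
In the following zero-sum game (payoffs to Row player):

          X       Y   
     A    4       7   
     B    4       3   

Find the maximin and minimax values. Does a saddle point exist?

Maximin = 4, Minimax = 4, Saddle: True

Work:
Row minimums: [4, 3] → maximin = 4
Column maximums: [4, 7] → minimax = 4
Saddle point exists! Game value = 4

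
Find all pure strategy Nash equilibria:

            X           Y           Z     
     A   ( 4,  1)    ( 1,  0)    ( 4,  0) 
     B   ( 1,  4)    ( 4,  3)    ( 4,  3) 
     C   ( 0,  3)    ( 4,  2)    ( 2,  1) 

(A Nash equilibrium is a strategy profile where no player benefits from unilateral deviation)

Nash equilibrium: (A, X)

Work:
Best responses:
  P1 vs X: payoffs [4, 1, 0] → best response A (payoff 4)
  P1 vs Y: payoffs [1, 4, 4] → best response B/C (payoff 4)
  P1 vs Z: payoffs [4, 4, 2] → best response A/B (payoff 4)
  P2 vs A: payoffs [1, 0, 0] → best response X (payoff 1)
  P2 vs B: payoffs [4, 3, 3] → best response X (payoff 4)
  P2 vs C: payoffs [3, 2, 1] → best response X (payoff 3)
Mutual best responses: (A,X) → Nash equilibria.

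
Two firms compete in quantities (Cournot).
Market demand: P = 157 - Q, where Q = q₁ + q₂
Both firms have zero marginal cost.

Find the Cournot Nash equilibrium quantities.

q₁* = q₂* = 52.33; P* = 52.33

Work:
Profit: π_i = P·q_i = (a - q_i - q_j)·q_i
FOC: ∂π_i/∂q_i = a - 2q_i - q_j = 0
Reaction function: q_i = (157 - q_j)/2
Symmetry: q* = 157/3 = 52.33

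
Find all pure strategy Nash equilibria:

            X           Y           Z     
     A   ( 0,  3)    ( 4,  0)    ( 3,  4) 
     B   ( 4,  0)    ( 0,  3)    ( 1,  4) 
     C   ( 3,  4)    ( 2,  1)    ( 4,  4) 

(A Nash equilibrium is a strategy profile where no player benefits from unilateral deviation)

Nash equilibrium: (C, Z)

Work:
Best responses:
  P1 vs X: payoffs [0, 4, 3] → best response B (payoff 4)
  P1 vs Y: payoffs [4, 0, 2] → best response A (payoff 4)
  P1 vs Z: payoffs [3, 1, 4] → best response C (payoff 4)
  P2 vs A: payoffs [3, 0, 4] → best response Z (payoff 4)
  P2 vs B: payoffs [0, 3, 4] → best response Z (payoff 4)
  P2 vs C: payoffs [4, 1, 4] → best response X/Z (payoff 4)
Mutual best responses: (C,Z) → Nash equilibria.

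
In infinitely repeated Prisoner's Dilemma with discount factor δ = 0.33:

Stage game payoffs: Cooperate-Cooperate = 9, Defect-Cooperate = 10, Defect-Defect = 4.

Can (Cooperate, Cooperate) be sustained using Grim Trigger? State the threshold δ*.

δ* = 0.1667; since δ = 0.33 ≥ 0.1667, cooperation can be sustained

Work:
For Grim Trigger:
Cooperate forever: 9/(1-δ)
Defect then punished: 10 + 4·δ/(1-δ)
Need: 9/(1-δ) ≥ 10 + 4·δ/(1-δ)
Solving: δ ≥ (T-R)/(T-P) = (10-9)/(10-4) = 0.1667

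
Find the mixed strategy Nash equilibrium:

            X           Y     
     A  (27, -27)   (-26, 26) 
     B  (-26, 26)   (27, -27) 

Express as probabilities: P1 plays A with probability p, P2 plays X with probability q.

p = 0.5, q = 0.5

Work:
Find probabilities that make opponent indifferent:
P2 chooses q to make P1 indifferent between A and B
P1 chooses p to make P2 indifferent between X and Y
Mixed NE: P1 plays (A: 0.5, B: 0.5), P2 plays (X: 0.5, Y: 0.5)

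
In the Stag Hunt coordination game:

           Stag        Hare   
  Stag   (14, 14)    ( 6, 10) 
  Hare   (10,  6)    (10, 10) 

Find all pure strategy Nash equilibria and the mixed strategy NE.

Pure NE: (Stag, Stag) and (Hare, Hare); Mixed NE: p = 0.5, q = 0.5

Work:
Check pure NE:
(Stag, Stag): (14, 14) - no unilateral deviation beneficial
(Hare, Hare): (10, 10) - no unilateral deviation beneficial
Mixed NE: P1 plays Stag with p = 0.5, P2 plays Stag with q = 0.5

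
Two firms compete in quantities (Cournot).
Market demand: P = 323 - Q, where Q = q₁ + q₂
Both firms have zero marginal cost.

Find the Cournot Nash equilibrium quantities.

q₁* = q₂* = 107.67; P* = 107.67

Work:
Profit: π_i = P·q_i = (a - q_i - q_j)·q_i
FOC: ∂π_i/∂q_i = a - 2q_i - q_j = 0
Reaction function: q_i = (323 - q_j)/2
Symmetry: q* = 323/3 = 107.67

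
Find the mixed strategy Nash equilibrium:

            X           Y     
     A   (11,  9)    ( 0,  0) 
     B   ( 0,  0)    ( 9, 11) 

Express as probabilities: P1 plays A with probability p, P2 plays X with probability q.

p = 0.55, q = 0.45

Work:
Find probabilities that make opponent indifferent:
P2 chooses q to make P1 indifferent between A and B
P1 chooses p to make P2 indifferent between X and Y
Mixed NE: P1 plays (A: 0.55, B: 0.45), P2 plays (X: 0.45, Y: 0.55)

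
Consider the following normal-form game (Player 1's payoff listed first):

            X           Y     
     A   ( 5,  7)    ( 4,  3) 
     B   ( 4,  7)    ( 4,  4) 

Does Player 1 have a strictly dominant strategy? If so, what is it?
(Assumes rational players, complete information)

No strictly dominant strategy exists for Player 1

Work:
A strategy strictly dominates another if it gives a strictly higher payoff against every opponent action. Compare each pair of P1's strategies column-by-column:
  A vs B: [5 vs 4, 4 vs 4] → A does not strictly dominate B (column Y: 4 ≤ 4)
  B vs A: [4 vs 5, 4 vs 4] → B does not strictly dominate A (column X: 4 ≤ 5)
No single strategy strictly dominates all others → no strictly dominant strategy.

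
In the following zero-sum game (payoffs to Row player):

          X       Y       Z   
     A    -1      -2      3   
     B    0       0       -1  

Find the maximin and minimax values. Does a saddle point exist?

Maximin = -1, Minimax = 0, Saddle: False

Work:
Row minimums: [-2, -1] → maximin = -1
Column maximums: [0, 0, 3] → minimax = 0
No saddle point (maximin ≠ minimax). Mixed strategy needed.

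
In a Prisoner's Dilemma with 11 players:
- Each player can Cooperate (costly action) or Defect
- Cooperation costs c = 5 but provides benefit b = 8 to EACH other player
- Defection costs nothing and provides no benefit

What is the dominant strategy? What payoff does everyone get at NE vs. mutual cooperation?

Dominant: Defect; NE payoff = 0; Coop payoff = 75

Work:
Defect dominates (saves cost c = 5, benefit to others is external)
NE: All defect → everyone gets 0
If all cooperate: each receives (10)×8 - 5 = 75
Social dilemma: 75 > 0 but NE gives 0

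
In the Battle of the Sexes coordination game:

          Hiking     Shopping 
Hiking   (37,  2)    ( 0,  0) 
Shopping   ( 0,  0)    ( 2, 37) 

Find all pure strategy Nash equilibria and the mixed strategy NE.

Pure NE: (Hiking, Hiking) and (Shopping, Shopping); Mixed NE: p = 0.9487, q = 0.0513

Work:
Check pure NE:
(Hiking, Hiking): (37, 2) - no unilateral deviation beneficial
(Shopping, Shopping): (2, 37) - no unilateral deviation beneficial
Mixed NE: P1 plays Hiking with p = 0.9487, P2 plays Hiking with q = 0.0513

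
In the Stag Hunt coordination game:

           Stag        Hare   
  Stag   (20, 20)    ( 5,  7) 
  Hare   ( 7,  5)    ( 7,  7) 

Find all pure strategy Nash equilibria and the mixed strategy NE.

Pure NE: (Stag, Stag) and (Hare, Hare); Mixed NE: p = 0.1333, q = 0.1333

Work:
Check pure NE:
(Stag, Stag): (20, 20) - no unilateral deviation beneficial
(Hare, Hare): (7, 7) - no unilateral deviation beneficial
Mixed NE: P1 plays Stag with p = 0.1333, P2 plays Stag with q = 0.1333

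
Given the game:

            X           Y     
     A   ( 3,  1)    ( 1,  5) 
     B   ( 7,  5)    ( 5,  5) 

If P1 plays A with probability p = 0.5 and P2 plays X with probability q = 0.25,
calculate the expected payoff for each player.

E[P1] = 3.5, E[P2] = 4.5

Work:
E[P1] = p·q·π₁(A,X) + p·(1-q)·π₁(A,Y) + (1-p)·q·π₁(B,X) + (1-p)·(1-q)·π₁(B,Y)
= 0.5·0.25·3 + 0.5·0.75·1 + 0.5·0.25·7 + 0.5·0.75·5
= 3.5

E[P2] = 4.5 (similar calculation)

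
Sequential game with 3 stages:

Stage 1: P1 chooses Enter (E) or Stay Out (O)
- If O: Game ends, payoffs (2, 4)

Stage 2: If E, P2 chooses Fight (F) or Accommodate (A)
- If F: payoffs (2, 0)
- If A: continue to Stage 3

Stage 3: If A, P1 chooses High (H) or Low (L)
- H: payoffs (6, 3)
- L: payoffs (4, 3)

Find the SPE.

SPE: (E, A, H); Outcome (6, 3)

Work:
Stage 3: P1 chooses H (6 vs 4)
Stage 2: P2: F->0, A->3 (anticipating H). Choose A
Stage 1: P1: O->2, E->6 (anticipating A, H). Choose E
SPE path: E -> A -> H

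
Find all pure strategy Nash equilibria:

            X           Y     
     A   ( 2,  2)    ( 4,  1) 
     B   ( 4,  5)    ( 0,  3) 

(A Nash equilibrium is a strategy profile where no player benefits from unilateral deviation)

Nash equilibrium: (B, X)

Work:
Best responses:
  P1 vs X: payoffs [2, 4] → best response B (payoff 4)
  P1 vs Y: payoffs [4, 0] → best response A (payoff 4)
  P2 vs A: payoffs [2, 1] → best response X (payoff 2)
  P2 vs B: payoffs [5, 3] → best response X (payoff 5)
Mutual best responses: (B,X) → Nash equilibria.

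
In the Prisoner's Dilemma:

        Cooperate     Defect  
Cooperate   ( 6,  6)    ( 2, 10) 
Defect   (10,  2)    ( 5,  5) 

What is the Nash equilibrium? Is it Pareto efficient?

(Defect, Defect) is NE; not Pareto efficient

Work:
Defect dominates Cooperate for both players:
If P2 cooperates: Defect (10) > Cooperate (6)
If P2 defects: Defect (5) > Cooperate (2)
NE: (Defect, Defect) with payoff (5, 5)
But (Cooperate, Cooperate) = (6, 6) Pareto dominates (5, 5)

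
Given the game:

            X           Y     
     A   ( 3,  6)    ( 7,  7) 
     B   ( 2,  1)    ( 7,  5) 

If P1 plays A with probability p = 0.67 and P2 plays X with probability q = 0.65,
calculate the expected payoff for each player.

E[P1] = 4.1855, E[P2] = 5.0465

Work:
E[P1] = p·q·π₁(A,X) + p·(1-q)·π₁(A,Y) + (1-p)·q·π₁(B,X) + (1-p)·(1-q)·π₁(B,Y)
= 0.67·0.65·3 + 0.67·0.35·7 + 0.33·0.65·2 + 0.33·0.35·7
= 4.1855

E[P2] = 5.0465 (similar calculation)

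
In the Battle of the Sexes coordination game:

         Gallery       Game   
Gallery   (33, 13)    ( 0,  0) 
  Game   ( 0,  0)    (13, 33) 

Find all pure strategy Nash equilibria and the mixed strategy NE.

Pure NE: (Gallery, Gallery) and (Game, Game); Mixed NE: p = 0.7174, q = 0.2826

Work:
Check pure NE:
(Gallery, Gallery): (33, 13) - no unilateral deviation beneficial
(Game, Game): (13, 33) - no unilateral deviation beneficial
Mixed NE: P1 plays Gallery with p = 0.7174, P2 plays Gallery with q = 0.2826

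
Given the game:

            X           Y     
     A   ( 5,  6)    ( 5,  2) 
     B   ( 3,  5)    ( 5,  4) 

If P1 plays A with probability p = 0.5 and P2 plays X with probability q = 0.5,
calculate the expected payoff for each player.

E[P1] = 4.5, E[P2] = 4.25

Work:
E[P1] = p·q·π₁(A,X) + p·(1-q)·π₁(A,Y) + (1-p)·q·π₁(B,X) + (1-p)·(1-q)·π₁(B,Y)
= 0.5·0.5·5 + 0.5·0.5·5 + 0.5·0.5·3 + 0.5·0.5·5
= 4.5

E[P2] = 4.25 (similar calculation)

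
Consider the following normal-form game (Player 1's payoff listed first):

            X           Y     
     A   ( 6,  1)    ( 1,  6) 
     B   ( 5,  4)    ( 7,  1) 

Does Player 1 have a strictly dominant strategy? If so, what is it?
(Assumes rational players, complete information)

No strictly dominant strategy exists for Player 1

Work:
A strategy strictly dominates another if it gives a strictly higher payoff against every opponent action. Compare each pair of P1's strategies column-by-column:
  A vs B: [6 vs 5, 1 vs 7] → A does not strictly dominate B (column Y: 1 ≤ 7)
  B vs A: [5 vs 6, 7 vs 1] → B does not strictly dominate A (column X: 5 ≤ 6)
No single strategy strictly dominates all others → no strictly dominant strategy.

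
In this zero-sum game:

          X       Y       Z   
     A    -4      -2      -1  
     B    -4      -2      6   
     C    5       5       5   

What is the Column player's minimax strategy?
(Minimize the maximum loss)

Column should play X or Y (all achieve the minimum), value = 5

Work:
Column player minimizes Row's maximum payoff:
Column X: max payoff to Row = 5
Column Y: max payoff to Row = 5
Column Z: max payoff to Row = 6
Minimum is 5, achieved by columns X, Y (tied).
Each of X or Y is a minimax strategy.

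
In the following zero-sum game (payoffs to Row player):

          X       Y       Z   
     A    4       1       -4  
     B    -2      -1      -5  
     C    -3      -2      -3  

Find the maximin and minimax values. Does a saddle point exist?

Maximin = -3, Minimax = -3, Saddle: True

Work:
Row minimums: [-4, -5, -3] → maximin = -3
Column maximums: [4, 1, -3] → minimax = -3
Saddle point exists! Game value = -3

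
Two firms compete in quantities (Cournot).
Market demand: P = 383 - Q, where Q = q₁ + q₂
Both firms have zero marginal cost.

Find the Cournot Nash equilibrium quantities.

q₁* = q₂* = 127.67; P* = 127.67

Work:
Profit: π_i = P·q_i = (a - q_i - q_j)·q_i
FOC: ∂π_i/∂q_i = a - 2q_i - q_j = 0
Reaction function: q_i = (383 - q_j)/2
Symmetry: q* = 383/3 = 127.67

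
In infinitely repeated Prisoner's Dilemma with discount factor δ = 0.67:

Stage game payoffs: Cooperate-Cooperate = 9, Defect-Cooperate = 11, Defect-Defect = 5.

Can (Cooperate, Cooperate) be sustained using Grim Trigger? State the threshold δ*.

δ* = 0.3333; since δ = 0.67 ≥ 0.3333, cooperation can be sustained

Work:
For Grim Trigger:
Cooperate forever: 9/(1-δ)
Defect then punished: 11 + 5·δ/(1-δ)
Need: 9/(1-δ) ≥ 11 + 5·δ/(1-δ)
Solving: δ ≥ (T-R)/(T-P) = (11-9)/(11-5) = 0.3333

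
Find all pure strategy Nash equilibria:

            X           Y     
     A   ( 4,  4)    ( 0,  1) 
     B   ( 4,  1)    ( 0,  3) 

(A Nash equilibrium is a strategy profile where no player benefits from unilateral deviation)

Nash equilibrium: (A, X), (B, Y)

Work:
Best responses:
  P1 vs X: payoffs [4, 4] → best response A/B (payoff 4)
  P1 vs Y: payoffs [0, 0] → best response A/B (payoff 0)
  P2 vs A: payoffs [4, 1] → best response X (payoff 4)
  P2 vs B: payoffs [1, 3] → best response Y (payoff 3)
Mutual best responses: (A,X), (B,Y) → Nash equilibria.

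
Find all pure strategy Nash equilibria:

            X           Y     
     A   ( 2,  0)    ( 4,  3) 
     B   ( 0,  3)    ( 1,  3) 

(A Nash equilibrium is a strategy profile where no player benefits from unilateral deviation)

Nash equilibrium: (A, Y)

Work:
Best responses:
  P1 vs X: payoffs [2, 0] → best response A (payoff 2)
  P1 vs Y: payoffs [4, 1] → best response A (payoff 4)
  P2 vs A: payoffs [0, 3] → best response Y (payoff 3)
  P2 vs B: payoffs [3, 3] → best response X/Y (payoff 3)
Mutual best responses: (A,Y) → Nash equilibria.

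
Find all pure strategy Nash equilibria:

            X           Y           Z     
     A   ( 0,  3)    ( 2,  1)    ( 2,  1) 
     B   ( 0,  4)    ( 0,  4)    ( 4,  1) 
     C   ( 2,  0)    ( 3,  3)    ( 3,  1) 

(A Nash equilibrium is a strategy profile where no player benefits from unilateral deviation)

Nash equilibrium: (C, Y)

Work:
Best responses:
  P1 vs X: payoffs [0, 0, 2] → best response C (payoff 2)
  P1 vs Y: payoffs [2, 0, 3] → best response C (payoff 3)
  P1 vs Z: payoffs [2, 4, 3] → best response B (payoff 4)
  P2 vs A: payoffs [3, 1, 1] → best response X (payoff 3)
  P2 vs B: payoffs [4, 4, 1] → best response X/Y (payoff 4)
  P2 vs C: payoffs [0, 3, 1] → best response Y (payoff 3)
Mutual best responses: (C,Y) → Nash equilibria.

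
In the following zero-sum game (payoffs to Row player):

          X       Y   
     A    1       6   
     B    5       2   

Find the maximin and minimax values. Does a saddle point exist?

Maximin = 2, Minimax = 5, Saddle: False

Work:
Row minimums: [1, 2] → maximin = 2
Column maximums: [5, 6] → minimax = 5
No saddle point (maximin ≠ minimax). Mixed strategy needed.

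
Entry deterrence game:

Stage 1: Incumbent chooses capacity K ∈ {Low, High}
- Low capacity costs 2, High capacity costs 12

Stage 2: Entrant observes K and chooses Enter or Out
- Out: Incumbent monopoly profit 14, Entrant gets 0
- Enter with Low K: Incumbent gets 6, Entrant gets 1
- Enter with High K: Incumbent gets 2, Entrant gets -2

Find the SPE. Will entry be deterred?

SPE: (Low, Enter|Low, Out|High); Entry not deterred. Incumbent net profit = 4, Entrant gets 1

Work:
After Low K: Entrant enters (1 > 0)
After High K: Entrant stays out (-2 < 0)
Incumbent: Low → 6−2=4, High → 14−12=2
Incumbent chooses Low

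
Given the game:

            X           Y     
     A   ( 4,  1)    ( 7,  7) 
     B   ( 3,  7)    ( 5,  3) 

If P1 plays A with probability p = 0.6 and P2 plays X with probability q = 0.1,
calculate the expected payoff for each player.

E[P1] = 5.94, E[P2] = 5.2

Work:
E[P1] = p·q·π₁(A,X) + p·(1-q)·π₁(A,Y) + (1-p)·q·π₁(B,X) + (1-p)·(1-q)·π₁(B,Y)
= 0.6·0.1·4 + 0.6·0.9·7 + 0.4·0.1·3 + 0.4·0.9·5
= 5.94

E[P2] = 5.2 (similar calculation)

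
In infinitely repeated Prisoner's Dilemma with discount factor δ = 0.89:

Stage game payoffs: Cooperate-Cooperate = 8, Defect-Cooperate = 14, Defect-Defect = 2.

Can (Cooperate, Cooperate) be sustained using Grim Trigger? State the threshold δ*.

δ* = 0.5; since δ = 0.89 ≥ 0.5, cooperation can be sustained

Work:
For Grim Trigger:
Cooperate forever: 8/(1-δ)
Defect then punished: 14 + 2·δ/(1-δ)
Need: 8/(1-δ) ≥ 14 + 2·δ/(1-δ)
Solving: δ ≥ (T-R)/(T-P) = (14-8)/(14-2) = 0.5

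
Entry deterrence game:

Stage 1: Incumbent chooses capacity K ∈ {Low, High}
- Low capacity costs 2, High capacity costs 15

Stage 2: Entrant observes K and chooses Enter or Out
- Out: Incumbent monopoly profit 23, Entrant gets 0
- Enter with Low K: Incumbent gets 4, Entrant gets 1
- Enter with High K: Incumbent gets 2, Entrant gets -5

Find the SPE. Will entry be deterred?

SPE: (High, Enter|Low, Out|High); Entry deterred. Incumbent net profit = 8

Work:
After Low K: Entrant enters (1 > 0)
After High K: Entrant stays out (-5 < 0)
Incumbent: Low → 4−2=2, High → 23−15=8
Incumbent chooses High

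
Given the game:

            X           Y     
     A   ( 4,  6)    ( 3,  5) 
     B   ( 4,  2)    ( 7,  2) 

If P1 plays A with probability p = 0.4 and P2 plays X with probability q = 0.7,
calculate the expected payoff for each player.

E[P1] = 4.42, E[P2] = 3.48

Work:
E[P1] = p·q·π₁(A,X) + p·(1-q)·π₁(A,Y) + (1-p)·q·π₁(B,X) + (1-p)·(1-q)·π₁(B,Y)
= 0.4·0.7·4 + 0.4·0.3·3 + 0.6·0.7·4 + 0.6·0.3·7
= 4.42

E[P2] = 3.48 (similar calculation)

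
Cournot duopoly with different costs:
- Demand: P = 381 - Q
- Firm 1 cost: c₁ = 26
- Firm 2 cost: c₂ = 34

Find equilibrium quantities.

q₁* = 121.0, q₂* = 113.0

Work:
Reaction: q₁ = (381 - 26 - q₂)/2
Reaction: q₂ = (381 - 34 - q₁)/2
Solve simultaneously:
q₁* = (381 - 2×26 + 34)/3 = 121.0
q₂* = (381 - 2×34 + 26)/3 = 113.0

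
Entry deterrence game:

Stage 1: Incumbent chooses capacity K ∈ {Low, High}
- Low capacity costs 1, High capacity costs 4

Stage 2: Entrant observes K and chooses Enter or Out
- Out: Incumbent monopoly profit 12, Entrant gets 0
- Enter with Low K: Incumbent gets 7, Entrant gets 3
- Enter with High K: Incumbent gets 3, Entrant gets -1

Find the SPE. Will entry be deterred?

SPE: (High, Enter|Low, Out|High); Entry deterred. Incumbent net profit = 8

Work:
After Low K: Entrant enters (3 > 0)
After High K: Entrant stays out (-1 < 0)
Incumbent: Low → 7−1=6, High → 12−4=8
Incumbent chooses High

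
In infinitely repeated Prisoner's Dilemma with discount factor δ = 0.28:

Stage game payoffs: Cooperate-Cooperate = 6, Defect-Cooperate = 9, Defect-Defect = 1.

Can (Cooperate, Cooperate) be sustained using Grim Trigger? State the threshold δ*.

δ* = 0.375; since δ = 0.28 < 0.375, cooperation cannot be sustained

Work:
For Grim Trigger:
Cooperate forever: 6/(1-δ)
Defect then punished: 9 + 1·δ/(1-δ)
Need: 6/(1-δ) ≥ 9 + 1·δ/(1-δ)
Solving: δ ≥ (T-R)/(T-P) = (9-6)/(9-1) = 0.375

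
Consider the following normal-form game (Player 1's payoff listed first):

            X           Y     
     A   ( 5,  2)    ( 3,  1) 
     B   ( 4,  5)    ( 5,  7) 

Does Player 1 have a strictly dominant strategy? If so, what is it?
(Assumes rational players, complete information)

No strictly dominant strategy exists for Player 1

Work:
A strategy strictly dominates another if it gives a strictly higher payoff against every opponent action. Compare each pair of P1's strategies column-by-column:
  A vs B: [5 vs 4, 3 vs 5] → A does not strictly dominate B (column Y: 3 ≤ 5)
  B vs A: [4 vs 5, 5 vs 3] → B does not strictly dominate A (column X: 4 ≤ 5)
No single strategy strictly dominates all others → no strictly dominant strategy.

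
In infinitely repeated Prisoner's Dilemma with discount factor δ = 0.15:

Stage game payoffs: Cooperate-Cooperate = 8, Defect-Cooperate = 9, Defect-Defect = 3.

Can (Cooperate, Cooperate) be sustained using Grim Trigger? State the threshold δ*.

δ* = 0.1667; since δ = 0.15 < 0.1667, cooperation cannot be sustained

Work:
For Grim Trigger:
Cooperate forever: 8/(1-δ)
Defect then punished: 9 + 3·δ/(1-δ)
Need: 8/(1-δ) ≥ 9 + 3·δ/(1-δ)
Solving: δ ≥ (T-R)/(T-P) = (9-8)/(9-3) = 0.1667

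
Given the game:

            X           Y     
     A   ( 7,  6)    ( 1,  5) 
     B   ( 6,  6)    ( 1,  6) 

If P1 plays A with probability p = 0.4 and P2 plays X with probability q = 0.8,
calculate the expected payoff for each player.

E[P1] = 5.32, E[P2] = 5.92

Work:
E[P1] = p·q·π₁(A,X) + p·(1-q)·π₁(A,Y) + (1-p)·q·π₁(B,X) + (1-p)·(1-q)·π₁(B,Y)
= 0.4·0.8·7 + 0.4·0.2·1 + 0.6·0.8·6 + 0.6·0.2·1
= 5.32

E[P2] = 5.92 (similar calculation)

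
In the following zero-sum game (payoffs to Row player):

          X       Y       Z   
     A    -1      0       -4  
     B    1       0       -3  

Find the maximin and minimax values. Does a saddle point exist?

Maximin = -3, Minimax = -3, Saddle: True

Work:
Row minimums: [-4, -3] → maximin = -3
Column maximums: [1, 0, -3] → minimax = -3
Saddle point exists! Game value = -3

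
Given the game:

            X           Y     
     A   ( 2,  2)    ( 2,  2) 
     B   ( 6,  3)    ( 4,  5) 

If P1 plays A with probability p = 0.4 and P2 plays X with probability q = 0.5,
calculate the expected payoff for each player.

E[P1] = 3.8, E[P2] = 3.2

Work:
E[P1] = p·q·π₁(A,X) + p·(1-q)·π₁(A,Y) + (1-p)·q·π₁(B,X) + (1-p)·(1-q)·π₁(B,Y)
= 0.4·0.5·2 + 0.4·0.5·2 + 0.6·0.5·6 + 0.6·0.5·4
= 3.8

E[P2] = 3.2 (similar calculation)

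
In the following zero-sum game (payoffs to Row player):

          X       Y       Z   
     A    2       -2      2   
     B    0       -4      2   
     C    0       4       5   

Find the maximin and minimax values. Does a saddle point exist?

Maximin = 0, Minimax = 2, Saddle: False

Work:
Row minimums: [-2, -4, 0] → maximin = 0
Column maximums: [2, 4, 5] → minimax = 2
No saddle point (maximin ≠ minimax). Mixed strategy needed.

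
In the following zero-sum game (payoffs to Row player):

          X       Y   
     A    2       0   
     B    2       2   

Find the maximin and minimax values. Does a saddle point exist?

Maximin = 2, Minimax = 2, Saddle: True

Work:
Row minimums: [0, 2] → maximin = 2
Column maximums: [2, 2] → minimax = 2
Saddle point exists! Game value = 2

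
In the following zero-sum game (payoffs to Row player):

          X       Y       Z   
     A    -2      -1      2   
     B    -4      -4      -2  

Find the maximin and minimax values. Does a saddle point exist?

Maximin = -2, Minimax = -2, Saddle: True

Work:
Row minimums: [-2, -4] → maximin = -2
Column maximums: [-2, -1, 2] → minimax = -2
Saddle point exists! Game value = -2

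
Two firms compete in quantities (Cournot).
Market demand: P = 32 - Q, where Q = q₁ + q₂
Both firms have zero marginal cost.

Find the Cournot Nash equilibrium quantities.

q₁* = q₂* = 10.67; P* = 10.67

Work:
Profit: π_i = P·q_i = (a - q_i - q_j)·q_i
FOC: ∂π_i/∂q_i = a - 2q_i - q_j = 0
Reaction function: q_i = (32 - q_j)/2
Symmetry: q* = 32/3 = 10.67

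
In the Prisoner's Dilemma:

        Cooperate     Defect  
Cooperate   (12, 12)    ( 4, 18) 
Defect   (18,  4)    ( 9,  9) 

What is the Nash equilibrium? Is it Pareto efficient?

(Defect, Defect) is NE; not Pareto efficient

Work:
Defect dominates Cooperate for both players:
If P2 cooperates: Defect (18) > Cooperate (12)
If P2 defects: Defect (9) > Cooperate (4)
NE: (Defect, Defect) with payoff (9, 9)
But (Cooperate, Cooperate) = (12, 12) Pareto dominates (9, 9)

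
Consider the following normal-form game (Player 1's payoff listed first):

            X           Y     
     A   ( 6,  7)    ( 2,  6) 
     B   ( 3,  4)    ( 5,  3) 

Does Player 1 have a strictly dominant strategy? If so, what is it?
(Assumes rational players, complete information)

No strictly dominant strategy exists for Player 1

Work:
A strategy strictly dominates another if it gives a strictly higher payoff against every opponent action. Compare each pair of P1's strategies column-by-column:
  A vs B: [6 vs 3, 2 vs 5] → A does not strictly dominate B (column Y: 2 ≤ 5)
  B vs A: [3 vs 6, 5 vs 2] → B does not strictly dominate A (column X: 3 ≤ 6)
No single strategy strictly dominates all others → no strictly dominant strategy.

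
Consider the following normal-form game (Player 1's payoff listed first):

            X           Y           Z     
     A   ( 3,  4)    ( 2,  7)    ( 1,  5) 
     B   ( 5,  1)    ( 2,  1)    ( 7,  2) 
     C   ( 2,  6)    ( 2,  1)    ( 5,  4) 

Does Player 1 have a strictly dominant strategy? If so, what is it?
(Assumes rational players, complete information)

No strictly dominant strategy exists for Player 1

Work:
A strategy strictly dominates another if it gives a strictly higher payoff against every opponent action. Compare each pair of P1's strategies column-by-column:
  A vs B: [3 vs 5, 2 vs 2, 1 vs 7] → A does not strictly dominate B (column X: 3 ≤ 5)
  A vs C: [3 vs 2, 2 vs 2, 1 vs 5] → A does not strictly dominate C (column Y: 2 ≤ 2)
  B vs A: [5 vs 3, 2 vs 2, 7 vs 1] → B does not strictly dominate A (column Y: 2 ≤ 2)
  B vs C: [5 vs 2, 2 vs 2, 7 vs 5] → B does not strictly dominate C (column Y: 2 ≤ 2)
  C vs A: [2 vs 3, 2 vs 2, 5 vs 1] → C does not strictly dominate A (column X: 2 ≤ 3)
  C vs B: [2 vs 5, 2 vs 2, 5 vs 7] → C does not strictly dominate B (column X: 2 ≤ 5)
No single strategy strictly dominates all others → no strictly dominant strategy.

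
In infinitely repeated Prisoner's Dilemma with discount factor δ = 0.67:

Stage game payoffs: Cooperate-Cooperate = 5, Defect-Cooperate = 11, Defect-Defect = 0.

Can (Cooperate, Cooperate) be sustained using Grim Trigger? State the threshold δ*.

δ* = 0.5455; since δ = 0.67 ≥ 0.5455, cooperation can be sustained

Work:
For Grim Trigger:
Cooperate forever: 5/(1-δ)
Defect then punished: 11 + 0·δ/(1-δ)
Need: 5/(1-δ) ≥ 11 + 0·δ/(1-δ)
Solving: δ ≥ (T-R)/(T-P) = (11-5)/(11-0) = 0.5455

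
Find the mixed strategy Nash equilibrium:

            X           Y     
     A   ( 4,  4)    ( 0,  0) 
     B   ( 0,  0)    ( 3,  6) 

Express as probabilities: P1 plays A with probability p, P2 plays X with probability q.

p = 0.6, q = 0.4286

Work:
Find probabilities that make opponent indifferent:
P2 chooses q to make P1 indifferent between A and B
P1 chooses p to make P2 indifferent between X and Y
Mixed NE: P1 plays (A: 0.6, B: 0.4), P2 plays (X: 0.4286, Y: 0.5714)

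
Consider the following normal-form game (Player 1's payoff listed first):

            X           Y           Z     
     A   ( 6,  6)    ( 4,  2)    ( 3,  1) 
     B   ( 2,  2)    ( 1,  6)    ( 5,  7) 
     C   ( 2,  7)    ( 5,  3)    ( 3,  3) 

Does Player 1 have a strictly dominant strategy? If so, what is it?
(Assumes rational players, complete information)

No strictly dominant strategy exists for Player 1

Work:
A strategy strictly dominates another if it gives a strictly higher payoff against every opponent action. Compare each pair of P1's strategies column-by-column:
  A vs B: [6 vs 2, 4 vs 1, 3 vs 5] → A does not strictly dominate B (column Z: 3 ≤ 5)
  A vs C: [6 vs 2, 4 vs 5, 3 vs 3] → A does not strictly dominate C (column Y: 4 ≤ 5)
  B vs A: [2 vs 6, 1 vs 4, 5 vs 3] → B does not strictly dominate A (column X: 2 ≤ 6)
  B vs C: [2 vs 2, 1 vs 5, 5 vs 3] → B does not strictly dominate C (column X: 2 ≤ 2)
  C vs A: [2 vs 6, 5 vs 4, 3 vs 3] → C does not strictly dominate A (column X: 2 ≤ 6)
  C vs B: [2 vs 2, 5 vs 1, 3 vs 5] → C does not strictly dominate B (column X: 2 ≤ 2)
No single strategy strictly dominates all others → no strictly dominant strategy.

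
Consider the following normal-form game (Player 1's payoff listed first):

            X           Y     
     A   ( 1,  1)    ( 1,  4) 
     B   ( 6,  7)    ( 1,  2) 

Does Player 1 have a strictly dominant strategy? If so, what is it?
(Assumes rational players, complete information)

No strictly dominant strategy exists for Player 1

Work:
A strategy strictly dominates another if it gives a strictly higher payoff against every opponent action. Compare each pair of P1's strategies column-by-column:
  A vs B: [1 vs 6, 1 vs 1] → A does not strictly dominate B (column X: 1 ≤ 6)
  B vs A: [6 vs 1, 1 vs 1] → B does not strictly dominate A (column Y: 1 ≤ 1)
No single strategy strictly dominates all others → no strictly dominant strategy.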